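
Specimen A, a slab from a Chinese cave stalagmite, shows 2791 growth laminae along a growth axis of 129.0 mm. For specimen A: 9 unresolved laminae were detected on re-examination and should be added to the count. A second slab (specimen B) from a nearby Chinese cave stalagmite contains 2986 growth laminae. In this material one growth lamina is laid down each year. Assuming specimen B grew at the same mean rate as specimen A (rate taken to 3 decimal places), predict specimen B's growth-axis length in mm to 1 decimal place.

Specimen A: after corrections the count is 2791 + 9 = 2800 growth laminae.
A: 129.0 mm over 2800 years gives 129.0 / 2800 ≈ 0.046 mm/year.
B's length ≈ 0.046 × 2986 = 137.4 mm.

137.4 mm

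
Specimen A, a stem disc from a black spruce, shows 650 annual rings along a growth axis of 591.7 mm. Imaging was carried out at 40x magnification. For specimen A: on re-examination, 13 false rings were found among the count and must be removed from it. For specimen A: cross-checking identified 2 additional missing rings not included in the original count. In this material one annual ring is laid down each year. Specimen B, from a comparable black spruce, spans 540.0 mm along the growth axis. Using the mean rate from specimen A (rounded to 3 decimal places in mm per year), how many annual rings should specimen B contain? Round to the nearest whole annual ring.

583 annual rings

Specimen A: after corrections the count is 650 − 13 + 2 = 639 annual rings.
A: Mean rate = 591.7 mm / 639 years ≈ 0.926 mm/yr.
For B, 540.0 / 0.926 = 583.15 years ≈ 583 annual rings.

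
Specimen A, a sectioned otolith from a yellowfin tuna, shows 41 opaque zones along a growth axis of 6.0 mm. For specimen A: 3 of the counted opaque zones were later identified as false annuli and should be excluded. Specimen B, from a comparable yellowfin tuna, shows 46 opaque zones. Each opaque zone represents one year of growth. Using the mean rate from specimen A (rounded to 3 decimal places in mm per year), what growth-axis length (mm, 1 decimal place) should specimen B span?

7.3 mm

Specimen A: after corrections the count is 41 − 3 = 38 opaque zones.
A: Extension rate ≈ 6.0 / 38 = 0.158 mm/year.
Length of B = 0.158 × 46 = 7.3 mm.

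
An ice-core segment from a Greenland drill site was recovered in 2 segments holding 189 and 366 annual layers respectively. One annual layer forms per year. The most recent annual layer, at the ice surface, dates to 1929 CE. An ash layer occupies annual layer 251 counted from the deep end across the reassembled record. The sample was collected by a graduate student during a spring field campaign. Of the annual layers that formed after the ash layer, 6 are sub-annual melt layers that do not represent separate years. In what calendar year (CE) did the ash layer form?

1631 CE

Total annual layers = 189 + 366 = 555.
555 − 251 = 304 annual layers lie beyond the ash layer toward the ice surface.
Removing the 6 false annual layers leaves 304 − 6 = 298 true annual layers beyond the ash layer.
1929 − 298 = 1631 CE.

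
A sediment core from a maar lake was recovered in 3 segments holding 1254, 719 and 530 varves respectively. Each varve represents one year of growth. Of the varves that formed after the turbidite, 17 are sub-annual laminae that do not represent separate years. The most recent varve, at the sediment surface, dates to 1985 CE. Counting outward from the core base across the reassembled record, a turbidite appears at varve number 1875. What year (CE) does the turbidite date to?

Total varves = 1254 + 719 + 530 = 2503.
2503 − 1875 = 628 varves lie beyond the turbidite toward the sediment surface.
Excluding 17 false varves: 628 − 17 = 611.
1985 − 611 = 1374 CE.

1374 CE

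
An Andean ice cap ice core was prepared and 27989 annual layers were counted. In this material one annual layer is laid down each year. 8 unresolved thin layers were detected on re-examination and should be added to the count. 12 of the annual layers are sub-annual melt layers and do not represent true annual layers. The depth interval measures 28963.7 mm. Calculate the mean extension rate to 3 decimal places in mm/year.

1.035 mm/year

Correcting the raw count gives 27989 − 12 + 8 = 27985 true annual layers.
28963.7 mm over 27985 years gives 28963.7 / 27985 ≈ 1.035 mm/year.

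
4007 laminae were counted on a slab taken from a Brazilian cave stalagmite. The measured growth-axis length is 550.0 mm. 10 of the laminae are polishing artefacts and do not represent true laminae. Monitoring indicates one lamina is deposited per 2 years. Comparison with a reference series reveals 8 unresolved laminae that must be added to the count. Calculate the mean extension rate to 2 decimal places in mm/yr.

After corrections the count is 4007 − 10 + 8 = 4005 laminae.
4005 laminae at 2 years each span 4005 × 2 = 8010 years.
Mean rate = 550.0 mm / 8010 years ≈ 0.07 mm/yr.

0.07 mm/yr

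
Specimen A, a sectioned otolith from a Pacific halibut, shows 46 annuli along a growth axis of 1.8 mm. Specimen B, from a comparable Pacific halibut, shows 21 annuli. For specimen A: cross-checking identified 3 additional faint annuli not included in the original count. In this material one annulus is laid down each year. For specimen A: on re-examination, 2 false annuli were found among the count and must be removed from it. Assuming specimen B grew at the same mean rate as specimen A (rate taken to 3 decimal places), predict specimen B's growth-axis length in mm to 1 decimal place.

0.8 mm

Specimen A: after corrections the count is 46 − 2 + 3 = 47 annuli.
A: Mean rate = 1.8 mm / 47 years ≈ 0.038 mm/yr.
B's length ≈ 0.038 × 21 = 0.8 mm.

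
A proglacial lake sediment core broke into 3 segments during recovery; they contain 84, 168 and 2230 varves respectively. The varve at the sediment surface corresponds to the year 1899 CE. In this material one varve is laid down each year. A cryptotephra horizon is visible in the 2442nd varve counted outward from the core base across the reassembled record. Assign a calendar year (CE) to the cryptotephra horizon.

1859 CE

Total varves = 84 + 168 + 2230 = 2482.
The cryptotephra horizon sits at varve 2442 from the core base, so 2482 − 2442 = 40 varves formed after it.
Counting back 40 years from 1899 CE places the cryptotephra horizon in 1899 − 40 = 1859 CE.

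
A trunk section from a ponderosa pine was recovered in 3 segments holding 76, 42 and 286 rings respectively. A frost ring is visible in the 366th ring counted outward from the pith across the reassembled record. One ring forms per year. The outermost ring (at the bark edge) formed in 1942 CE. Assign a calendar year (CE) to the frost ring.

Total rings = 76 + 42 + 286 = 404.
Between ring 366 and the bark edge there are 404 − 366 = 38 rings.
1942 − 38 = 1904 CE.

1904 CE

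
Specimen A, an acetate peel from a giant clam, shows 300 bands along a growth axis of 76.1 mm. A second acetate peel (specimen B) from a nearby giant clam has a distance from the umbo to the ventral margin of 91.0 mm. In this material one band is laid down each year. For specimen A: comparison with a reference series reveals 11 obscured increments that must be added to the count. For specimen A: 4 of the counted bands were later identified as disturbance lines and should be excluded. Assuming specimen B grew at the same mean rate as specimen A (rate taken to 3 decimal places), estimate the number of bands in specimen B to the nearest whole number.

Specimen A: true band count = 300 − 4 + 11 = 307.
A: 76.1 mm over 307 years gives 76.1 / 307 ≈ 0.248 mm/year.
Specimen B: 91.0 mm / 0.248 mm per year = 366.94 years ≈ 367 bands.

367 bands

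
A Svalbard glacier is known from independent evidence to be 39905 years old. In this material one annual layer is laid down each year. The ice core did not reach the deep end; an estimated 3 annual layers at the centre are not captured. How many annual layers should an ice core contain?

39902 annual layers

At one annual layer per year, 39905 years correspond to 39905 annual layers.
Subtracting the 3 annual layers not captured gives 39905 − 3 = 39902 annual layers in the record.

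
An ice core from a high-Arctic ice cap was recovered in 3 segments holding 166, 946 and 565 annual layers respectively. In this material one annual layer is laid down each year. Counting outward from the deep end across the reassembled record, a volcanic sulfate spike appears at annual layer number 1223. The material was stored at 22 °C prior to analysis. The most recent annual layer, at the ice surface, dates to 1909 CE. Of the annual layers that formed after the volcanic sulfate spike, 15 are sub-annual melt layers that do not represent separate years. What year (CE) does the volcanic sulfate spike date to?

1470 CE

Total annual layers = 166 + 946 + 565 = 1677.
1677 − 1223 = 454 annual layers lie beyond the volcanic sulfate spike toward the ice surface.
Excluding 15 false annual layers: 454 − 15 = 439.
1909 − 439 = 1470 CE.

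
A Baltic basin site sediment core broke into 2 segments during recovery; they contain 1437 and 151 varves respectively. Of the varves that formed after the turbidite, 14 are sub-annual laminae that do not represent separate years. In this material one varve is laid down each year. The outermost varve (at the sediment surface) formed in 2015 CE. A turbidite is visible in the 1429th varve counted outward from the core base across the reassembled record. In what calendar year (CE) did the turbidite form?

Total varves = 1437 + 151 = 1588.
Between varve 1429 and the sediment surface there are 1588 − 1429 = 159 varves.
Excluding 14 false varves: 159 − 14 = 145.
2015 − 145 = 1870 CE.

1870 CE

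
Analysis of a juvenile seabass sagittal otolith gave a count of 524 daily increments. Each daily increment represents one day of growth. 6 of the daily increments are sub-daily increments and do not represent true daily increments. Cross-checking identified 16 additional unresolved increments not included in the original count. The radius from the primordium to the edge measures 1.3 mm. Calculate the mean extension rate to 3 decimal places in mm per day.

0.002 mm per day

After corrections the count is 524 − 6 + 16 = 534 daily increments.
Extension rate ≈ 1.3 / 534 = 0.002 mm per day.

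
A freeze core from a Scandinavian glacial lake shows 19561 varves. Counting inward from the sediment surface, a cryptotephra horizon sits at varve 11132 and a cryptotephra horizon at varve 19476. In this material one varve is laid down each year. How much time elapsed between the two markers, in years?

19476 − 11132 = 8344 varves lie between the two events.
At one varve per year, 8344 years elapsed between them.

8344 years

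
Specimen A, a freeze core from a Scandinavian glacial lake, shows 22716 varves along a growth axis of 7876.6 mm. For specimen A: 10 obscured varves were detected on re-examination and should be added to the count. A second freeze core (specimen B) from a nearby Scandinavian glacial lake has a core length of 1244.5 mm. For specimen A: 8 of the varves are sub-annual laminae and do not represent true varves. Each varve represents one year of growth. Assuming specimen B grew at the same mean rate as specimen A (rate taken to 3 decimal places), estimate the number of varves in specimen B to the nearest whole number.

Specimen A: true varve count = 22716 − 8 + 10 = 22718.
A: Extension rate ≈ 7876.6 / 22718 = 0.347 mm per year.
Specimen B: 1244.5 mm / 0.347 mm per year = 3586.46 years ≈ 3586 varves.

3586 varves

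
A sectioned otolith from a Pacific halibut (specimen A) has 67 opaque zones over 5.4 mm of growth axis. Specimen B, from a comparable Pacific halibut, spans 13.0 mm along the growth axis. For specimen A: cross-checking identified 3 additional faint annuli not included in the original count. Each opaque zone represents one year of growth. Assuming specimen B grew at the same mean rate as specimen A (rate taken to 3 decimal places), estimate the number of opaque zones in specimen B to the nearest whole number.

169 opaque zones

Specimen A: after corrections the count is 67 + 3 = 70 opaque zones.
A: 5.4 mm over 70 years gives 5.4 / 70 ≈ 0.077 mm/yr.
Specimen B: 13.0 mm / 0.077 mm per year = 168.83 years ≈ 169 opaque zones.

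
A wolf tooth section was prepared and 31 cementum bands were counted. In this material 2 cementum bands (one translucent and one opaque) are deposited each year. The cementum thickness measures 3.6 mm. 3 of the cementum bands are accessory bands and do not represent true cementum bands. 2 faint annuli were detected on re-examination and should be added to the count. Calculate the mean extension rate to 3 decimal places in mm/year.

0.240 mm/year

Correcting the raw count gives 31 − 3 + 2 = 30 true cementum bands.
With 2 cementum bands per year, 30 / 2 = 15 years.
Extension rate ≈ 3.6 / 15 = 0.240 mm/year.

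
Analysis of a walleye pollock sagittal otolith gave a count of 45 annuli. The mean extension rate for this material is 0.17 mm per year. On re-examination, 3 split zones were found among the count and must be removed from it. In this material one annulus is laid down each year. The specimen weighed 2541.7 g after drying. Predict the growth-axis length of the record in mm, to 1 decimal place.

7.1 mm

True annulus count = 45 − 3 = 42.
Predicted length = 0.17 mm/year × 42 years = 7.1 mm.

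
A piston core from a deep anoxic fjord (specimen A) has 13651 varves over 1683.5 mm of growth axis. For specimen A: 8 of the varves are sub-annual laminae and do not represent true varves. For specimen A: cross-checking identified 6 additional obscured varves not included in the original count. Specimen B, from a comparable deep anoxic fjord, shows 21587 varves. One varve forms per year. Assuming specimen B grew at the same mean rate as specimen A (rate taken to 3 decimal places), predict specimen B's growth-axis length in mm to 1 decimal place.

Specimen A: after corrections the count is 13651 − 8 + 6 = 13649 varves.
A: Extension rate ≈ 1683.5 / 13649 = 0.123 mm per year.
B's length ≈ 0.123 × 21587 = 2655.2 mm.

2655.2 mm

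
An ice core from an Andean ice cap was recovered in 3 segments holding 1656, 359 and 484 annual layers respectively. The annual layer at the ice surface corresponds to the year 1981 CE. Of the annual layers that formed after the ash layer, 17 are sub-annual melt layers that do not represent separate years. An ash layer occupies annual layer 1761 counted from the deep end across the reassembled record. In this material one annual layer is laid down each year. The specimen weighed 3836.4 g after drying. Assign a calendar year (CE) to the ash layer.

Total annual layers = 1656 + 359 + 484 = 2499.
Between annual layer 1761 and the ice surface there are 2499 − 1761 = 738 annual layers.
738 − 17 false = 721 true annual layers after the ash layer.
1981 − 721 = 1260 CE.

1260 CE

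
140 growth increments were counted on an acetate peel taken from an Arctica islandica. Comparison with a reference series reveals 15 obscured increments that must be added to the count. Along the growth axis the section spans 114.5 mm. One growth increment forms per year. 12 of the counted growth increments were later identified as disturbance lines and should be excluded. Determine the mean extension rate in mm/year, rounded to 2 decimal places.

0.80 mm/year

Correcting the raw count gives 140 − 12 + 15 = 143 true growth increments.
Mean rate = 114.5 mm / 143 years ≈ 0.80 mm/year.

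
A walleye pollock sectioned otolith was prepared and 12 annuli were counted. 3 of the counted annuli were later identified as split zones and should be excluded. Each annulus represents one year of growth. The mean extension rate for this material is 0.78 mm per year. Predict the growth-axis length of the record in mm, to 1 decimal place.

Correcting the raw count gives 12 − 3 = 9 true annuli.
9 years at 0.78 mm/year gives 0.78 × 9 = 7.0 mm.

7.0 mm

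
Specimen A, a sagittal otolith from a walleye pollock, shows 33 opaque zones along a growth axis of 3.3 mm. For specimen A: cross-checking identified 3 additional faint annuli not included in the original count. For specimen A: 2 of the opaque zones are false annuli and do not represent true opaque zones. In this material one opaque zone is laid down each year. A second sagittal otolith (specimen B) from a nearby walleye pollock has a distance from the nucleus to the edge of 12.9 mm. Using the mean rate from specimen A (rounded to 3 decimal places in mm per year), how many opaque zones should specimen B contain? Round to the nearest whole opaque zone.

Specimen A: correcting the raw count gives 33 − 2 + 3 = 34 true opaque zones.
A: Mean rate = 3.3 mm / 34 years ≈ 0.097 mm per year.
Specimen B: 12.9 mm / 0.097 mm per year = 132.99 years ≈ 133 opaque zones.

133 opaque zones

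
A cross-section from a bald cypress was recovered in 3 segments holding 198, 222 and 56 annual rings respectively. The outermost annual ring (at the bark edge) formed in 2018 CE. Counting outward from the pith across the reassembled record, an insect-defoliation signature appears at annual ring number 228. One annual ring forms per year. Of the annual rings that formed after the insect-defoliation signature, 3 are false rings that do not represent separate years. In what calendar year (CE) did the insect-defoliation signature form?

Total annual rings = 198 + 222 + 56 = 476.
Between annual ring 228 and the bark edge there are 476 − 228 = 248 annual rings.
Excluding 3 false annual rings: 248 − 3 = 245.
The annual ring at the bark edge is 2018 CE, so the insect-defoliation signature dates to 2018 − 245 = 1773 CE.

1773 CE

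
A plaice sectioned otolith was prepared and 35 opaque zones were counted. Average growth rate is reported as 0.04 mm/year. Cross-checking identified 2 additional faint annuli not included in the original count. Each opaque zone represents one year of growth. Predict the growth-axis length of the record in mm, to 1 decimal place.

After corrections the count is 35 + 2 = 37 opaque zones.
Length ≈ 0.04 × 37 = 1.5 mm.

1.5 mm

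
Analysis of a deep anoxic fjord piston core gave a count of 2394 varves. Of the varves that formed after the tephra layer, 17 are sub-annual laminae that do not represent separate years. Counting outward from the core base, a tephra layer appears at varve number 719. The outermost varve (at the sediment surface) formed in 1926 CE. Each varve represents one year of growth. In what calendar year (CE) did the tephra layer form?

2394 − 719 = 1675 varves lie beyond the tephra layer toward the sediment surface.
Excluding 17 false varves: 1675 − 17 = 1658.
Counting back 1658 years from 1926 CE places the tephra layer in 1926 − 1658 = 268 CE.

268 CE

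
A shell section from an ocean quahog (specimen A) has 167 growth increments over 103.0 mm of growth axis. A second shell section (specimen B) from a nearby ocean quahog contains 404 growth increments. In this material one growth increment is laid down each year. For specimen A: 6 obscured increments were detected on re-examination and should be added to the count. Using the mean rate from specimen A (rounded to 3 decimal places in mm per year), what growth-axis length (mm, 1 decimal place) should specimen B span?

Specimen A: correcting the raw count gives 167 + 6 = 173 true growth increments.
A: Extension rate ≈ 103.0 / 173 = 0.595 mm per year.
Length of B = 0.595 × 404 = 240.4 mm.

240.4 mm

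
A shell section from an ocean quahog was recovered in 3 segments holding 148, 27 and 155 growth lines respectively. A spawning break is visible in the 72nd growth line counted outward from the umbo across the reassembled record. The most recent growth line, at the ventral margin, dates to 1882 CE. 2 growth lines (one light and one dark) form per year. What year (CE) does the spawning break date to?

Total growth lines = 148 + 27 + 155 = 330.
The spawning break sits at growth line 72 from the umbo, so 330 − 72 = 258 growth lines formed after it.
With 2 growth lines per year, 258 / 2 = 129 years.
Counting back 129 years from 1882 CE places the spawning break in 1882 − 129 = 1753 CE.

1753 CE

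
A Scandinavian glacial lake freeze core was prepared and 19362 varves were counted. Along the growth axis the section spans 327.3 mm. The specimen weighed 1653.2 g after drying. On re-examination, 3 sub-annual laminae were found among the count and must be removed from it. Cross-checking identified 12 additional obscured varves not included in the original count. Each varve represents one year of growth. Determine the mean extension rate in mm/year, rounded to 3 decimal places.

Adjusted count: 19362 − 3 + 12 = 19371 varves.
Extension rate ≈ 327.3 / 19371 = 0.017 mm/year.

0.017 mm/year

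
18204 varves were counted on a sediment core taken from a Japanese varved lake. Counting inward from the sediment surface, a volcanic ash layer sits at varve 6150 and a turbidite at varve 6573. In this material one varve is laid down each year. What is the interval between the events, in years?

423 years

The two markers are separated by 6573 − 6150 = 423 varves.
That is 423 years at one varve per year.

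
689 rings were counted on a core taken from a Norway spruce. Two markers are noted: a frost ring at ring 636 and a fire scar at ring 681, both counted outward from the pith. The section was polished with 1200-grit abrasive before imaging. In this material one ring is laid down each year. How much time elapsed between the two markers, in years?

45 yr

Separation: 681 − 636 = 45 rings.
That is 45 years at one ring per year.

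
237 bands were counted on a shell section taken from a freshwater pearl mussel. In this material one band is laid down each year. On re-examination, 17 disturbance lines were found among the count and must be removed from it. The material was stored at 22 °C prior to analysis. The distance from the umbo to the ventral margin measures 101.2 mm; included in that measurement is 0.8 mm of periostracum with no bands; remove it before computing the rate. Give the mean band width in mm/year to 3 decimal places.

0.456 mm/year

Correcting the raw count gives 237 − 17 = 220 true bands.
Net length = 101.2 − 0.8 = 100.4 mm.
100.4 mm over 220 years gives 100.4 / 220 ≈ 0.456 mm/year.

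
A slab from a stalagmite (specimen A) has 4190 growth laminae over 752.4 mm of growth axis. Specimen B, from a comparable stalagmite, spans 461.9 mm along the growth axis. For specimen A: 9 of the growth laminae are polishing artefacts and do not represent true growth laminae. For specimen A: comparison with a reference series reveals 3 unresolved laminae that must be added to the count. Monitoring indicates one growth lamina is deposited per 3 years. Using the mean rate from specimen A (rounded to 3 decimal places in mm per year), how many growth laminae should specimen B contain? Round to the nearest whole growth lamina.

Specimen A: correcting the raw count gives 4190 − 9 + 3 = 4184 true growth laminae.
Specimen A: multiplying by 3 years per growth lamina: 4184 × 3 = 12552 years.
A: 752.4 mm over 12552 years gives 752.4 / 12552 ≈ 0.060 mm per year.
For B, 461.9 / 0.060 = 7698.33 years; at 3 years per growth lamina that is 7698.33 / 3 ≈ 2566 growth laminae.

2566 growth laminae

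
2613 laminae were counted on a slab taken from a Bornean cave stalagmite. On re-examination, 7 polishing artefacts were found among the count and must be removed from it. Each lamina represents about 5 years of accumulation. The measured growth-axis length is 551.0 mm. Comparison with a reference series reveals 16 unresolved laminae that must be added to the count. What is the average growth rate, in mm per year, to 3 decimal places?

True lamina count = 2613 − 7 + 16 = 2622.
2622 laminae at 5 years each span 2622 × 5 = 13110 years.
Mean rate = 551.0 mm / 13110 years ≈ 0.042 mm per year.

0.042 mm per year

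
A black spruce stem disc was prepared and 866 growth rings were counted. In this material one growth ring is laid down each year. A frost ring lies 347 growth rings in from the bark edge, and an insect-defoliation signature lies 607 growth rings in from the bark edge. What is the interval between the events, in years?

The two markers are separated by 607 − 347 = 260 growth rings.
At one growth ring per year, 260 years elapsed between them.

260 years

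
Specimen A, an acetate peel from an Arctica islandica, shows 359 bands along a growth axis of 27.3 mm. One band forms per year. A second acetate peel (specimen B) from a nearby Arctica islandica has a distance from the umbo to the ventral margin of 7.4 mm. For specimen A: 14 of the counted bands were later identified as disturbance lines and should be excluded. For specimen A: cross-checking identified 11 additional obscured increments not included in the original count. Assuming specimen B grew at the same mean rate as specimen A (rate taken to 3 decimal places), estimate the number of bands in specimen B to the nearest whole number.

Specimen A: adjusted count: 359 − 14 + 11 = 356 bands.
A: 27.3 mm over 356 years gives 27.3 / 356 ≈ 0.077 mm/year.
B spans 7.4 / 0.077 = 96.10 years ≈ 96 bands.

96 bands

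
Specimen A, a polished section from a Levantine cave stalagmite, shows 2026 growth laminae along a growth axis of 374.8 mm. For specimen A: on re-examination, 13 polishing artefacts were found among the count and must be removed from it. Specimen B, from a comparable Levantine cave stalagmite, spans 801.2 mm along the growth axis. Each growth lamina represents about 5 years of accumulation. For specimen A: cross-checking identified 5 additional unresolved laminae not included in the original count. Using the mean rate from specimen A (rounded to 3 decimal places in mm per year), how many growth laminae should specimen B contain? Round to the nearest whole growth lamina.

4331 growth laminae

Specimen A: adjusted count: 2026 − 13 + 5 = 2018 growth laminae.
Specimen A: at 5 years per growth lamina, 2018 × 5 = 10090 years.
A: Mean rate = 374.8 mm / 10090 years ≈ 0.037 mm/yr.
For B, 801.2 / 0.037 = 21654.05 years; at 5 years per growth lamina that is 21654.05 / 5 ≈ 4331 growth laminae.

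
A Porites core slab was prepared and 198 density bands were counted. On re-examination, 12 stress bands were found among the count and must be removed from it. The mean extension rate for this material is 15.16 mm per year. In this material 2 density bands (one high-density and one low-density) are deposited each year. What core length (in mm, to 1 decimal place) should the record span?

1409.9 mm

True density band count = 198 − 12 = 186.
With 2 density bands per year, 186 / 2 = 93 years.
Length ≈ 15.16 × 93 = 1409.9 mm.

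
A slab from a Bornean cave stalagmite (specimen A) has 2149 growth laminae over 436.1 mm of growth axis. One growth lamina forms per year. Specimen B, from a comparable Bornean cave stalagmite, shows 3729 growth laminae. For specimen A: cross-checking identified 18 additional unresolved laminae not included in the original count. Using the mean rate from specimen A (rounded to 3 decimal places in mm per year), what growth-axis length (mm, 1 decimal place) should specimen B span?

749.5 mm

Specimen A: true growth lamina count = 2149 + 18 = 2167.
A: Mean rate = 436.1 mm / 2167 years ≈ 0.201 mm/year.
Length of B = 0.201 × 3729 = 749.5 mm.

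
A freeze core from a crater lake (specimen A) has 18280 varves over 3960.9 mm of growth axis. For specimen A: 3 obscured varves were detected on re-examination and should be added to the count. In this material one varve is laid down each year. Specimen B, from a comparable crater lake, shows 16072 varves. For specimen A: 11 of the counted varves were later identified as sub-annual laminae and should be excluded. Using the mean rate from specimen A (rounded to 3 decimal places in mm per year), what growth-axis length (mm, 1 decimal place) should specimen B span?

3487.6 mm

Specimen A: adjusted count: 18280 − 11 + 3 = 18272 varves.
A: Extension rate ≈ 3960.9 / 18272 = 0.217 mm/year.
Length of B = 0.217 × 16072 = 3487.6 mm.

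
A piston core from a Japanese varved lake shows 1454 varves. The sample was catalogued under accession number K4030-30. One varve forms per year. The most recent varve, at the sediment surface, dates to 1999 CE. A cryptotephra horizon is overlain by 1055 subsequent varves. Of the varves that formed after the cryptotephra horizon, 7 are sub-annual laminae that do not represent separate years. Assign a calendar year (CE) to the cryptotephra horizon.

951 CE

1055 varves post-date the cryptotephra horizon.
Removing the 7 false varves leaves 1055 − 7 = 1048 true varves beyond the cryptotephra horizon.
The varve at the sediment surface is 1999 CE, so the cryptotephra horizon dates to 1999 − 1048 = 951 CE.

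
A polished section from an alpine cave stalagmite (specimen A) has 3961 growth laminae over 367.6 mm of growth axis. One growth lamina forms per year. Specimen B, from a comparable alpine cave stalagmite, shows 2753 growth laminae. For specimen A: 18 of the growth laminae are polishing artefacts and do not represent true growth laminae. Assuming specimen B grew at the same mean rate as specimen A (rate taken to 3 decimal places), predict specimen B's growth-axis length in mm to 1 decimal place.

256.0 mm

Specimen A: after corrections the count is 3961 − 18 = 3943 growth laminae.
A: Extension rate ≈ 367.6 / 3943 = 0.093 mm/yr.
B's length ≈ 0.093 × 2753 = 256.0 mm.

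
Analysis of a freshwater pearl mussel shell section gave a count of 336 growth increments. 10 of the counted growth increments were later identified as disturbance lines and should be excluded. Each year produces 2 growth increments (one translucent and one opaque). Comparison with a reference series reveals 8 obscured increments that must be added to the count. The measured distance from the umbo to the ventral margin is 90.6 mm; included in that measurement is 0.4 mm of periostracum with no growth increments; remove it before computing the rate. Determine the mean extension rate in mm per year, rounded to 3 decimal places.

After corrections the count is 336 − 10 + 8 = 334 growth increments.
334 growth increments at 2 per year is 334 / 2 = 167 years.
Removing the 0.4 mm offcut leaves 90.6 − 0.4 = 90.2 mm.
90.2 mm over 167 years gives 90.2 / 167 ≈ 0.540 mm per year.

0.540 mm per year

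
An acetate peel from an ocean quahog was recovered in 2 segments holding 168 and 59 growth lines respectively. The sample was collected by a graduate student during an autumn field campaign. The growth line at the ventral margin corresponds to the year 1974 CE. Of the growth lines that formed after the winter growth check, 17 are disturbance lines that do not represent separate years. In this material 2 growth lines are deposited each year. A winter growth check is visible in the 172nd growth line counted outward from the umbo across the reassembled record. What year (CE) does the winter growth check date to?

1955 CE

Total growth lines = 168 + 59 = 227.
227 − 172 = 55 growth lines lie beyond the winter growth check toward the ventral margin.
Excluding 17 false growth lines: 55 − 17 = 38.
With 2 growth lines per year, 38 / 2 = 19 years.
Counting back 19 years from 1974 CE places the winter growth check in 1974 − 19 = 1955 CE.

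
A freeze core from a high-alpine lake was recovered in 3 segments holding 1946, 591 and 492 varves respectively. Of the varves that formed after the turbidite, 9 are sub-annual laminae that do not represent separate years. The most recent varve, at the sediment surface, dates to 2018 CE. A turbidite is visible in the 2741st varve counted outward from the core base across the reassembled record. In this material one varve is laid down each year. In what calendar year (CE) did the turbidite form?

1739 CE

Total varves = 1946 + 591 + 492 = 3029.
Between varve 2741 and the sediment surface there are 3029 − 2741 = 288 varves.
Excluding 9 false varves: 288 − 9 = 279.
2018 − 279 = 1739 CE.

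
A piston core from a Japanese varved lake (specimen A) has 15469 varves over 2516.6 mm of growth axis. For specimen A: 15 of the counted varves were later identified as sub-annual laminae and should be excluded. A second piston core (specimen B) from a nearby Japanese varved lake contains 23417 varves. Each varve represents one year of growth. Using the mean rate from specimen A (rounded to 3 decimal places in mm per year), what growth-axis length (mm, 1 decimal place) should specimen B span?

3817.0 mm

Specimen A: adjusted count: 15469 − 15 = 15454 varves.
A: Mean rate = 2516.6 mm / 15454 years ≈ 0.163 mm per year.
B's length ≈ 0.163 × 23417 = 3817.0 mm.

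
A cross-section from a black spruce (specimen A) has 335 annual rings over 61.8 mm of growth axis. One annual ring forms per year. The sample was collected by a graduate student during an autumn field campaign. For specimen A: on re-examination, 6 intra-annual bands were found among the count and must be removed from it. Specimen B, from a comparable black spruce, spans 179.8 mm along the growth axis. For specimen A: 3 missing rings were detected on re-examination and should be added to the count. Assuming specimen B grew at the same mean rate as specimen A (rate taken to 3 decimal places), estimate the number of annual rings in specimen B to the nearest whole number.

967 annual rings

Specimen A: true annual ring count = 335 − 6 + 3 = 332.
A: Extension rate ≈ 61.8 / 332 = 0.186 mm per year.
For B, 179.8 / 0.186 = 966.67 years ≈ 967 annual rings.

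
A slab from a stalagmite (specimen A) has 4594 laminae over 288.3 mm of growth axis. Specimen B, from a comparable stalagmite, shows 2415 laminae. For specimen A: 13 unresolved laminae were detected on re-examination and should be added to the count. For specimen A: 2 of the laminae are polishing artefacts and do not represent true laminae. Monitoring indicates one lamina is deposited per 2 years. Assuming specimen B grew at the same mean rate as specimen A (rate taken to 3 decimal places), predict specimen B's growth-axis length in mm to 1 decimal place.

149.7 mm

Specimen A: true lamina count = 4594 − 2 + 13 = 4605.
Specimen A: at 2 years per lamina, 4605 × 2 = 9210 years.
A: 288.3 mm over 9210 years gives 288.3 / 9210 ≈ 0.031 mm per year.
Specimen B: at 2 years per lamina, 2415 × 2 = 4830 years. Length of B = 0.031 × 4830 = 149.7 mm.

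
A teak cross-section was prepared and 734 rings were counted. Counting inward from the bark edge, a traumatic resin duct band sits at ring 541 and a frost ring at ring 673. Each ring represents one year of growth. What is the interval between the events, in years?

The two markers are separated by 673 − 541 = 132 rings.
That is 132 years at one ring per year.

132 years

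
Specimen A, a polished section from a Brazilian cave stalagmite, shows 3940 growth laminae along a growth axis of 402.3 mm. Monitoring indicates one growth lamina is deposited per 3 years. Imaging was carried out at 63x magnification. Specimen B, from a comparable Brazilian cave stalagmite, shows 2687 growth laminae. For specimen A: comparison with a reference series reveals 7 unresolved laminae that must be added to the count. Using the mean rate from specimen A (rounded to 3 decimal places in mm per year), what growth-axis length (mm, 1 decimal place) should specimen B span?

Specimen A: true growth lamina count = 3940 + 7 = 3947.
Specimen A: 3947 growth laminae at 3 years each span 3947 × 3 = 11841 years.
A: 402.3 mm over 11841 years gives 402.3 / 11841 ≈ 0.034 mm per year.
Specimen B: multiplying by 3 years per growth lamina: 2687 × 3 = 8061 years. Length of B = 0.034 × 8061 = 274.1 mm.

274.1 mm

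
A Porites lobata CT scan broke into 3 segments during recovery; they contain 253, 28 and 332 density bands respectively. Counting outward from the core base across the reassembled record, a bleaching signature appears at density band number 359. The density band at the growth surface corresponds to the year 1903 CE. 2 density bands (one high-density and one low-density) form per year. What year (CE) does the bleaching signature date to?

Total density bands = 253 + 28 + 332 = 613.
Between density band 359 and the growth surface there are 613 − 359 = 254 density bands.
Dividing by 2 density bands per year: 254 / 2 = 127 years.
1903 − 127 = 1776 CE.

1776 CE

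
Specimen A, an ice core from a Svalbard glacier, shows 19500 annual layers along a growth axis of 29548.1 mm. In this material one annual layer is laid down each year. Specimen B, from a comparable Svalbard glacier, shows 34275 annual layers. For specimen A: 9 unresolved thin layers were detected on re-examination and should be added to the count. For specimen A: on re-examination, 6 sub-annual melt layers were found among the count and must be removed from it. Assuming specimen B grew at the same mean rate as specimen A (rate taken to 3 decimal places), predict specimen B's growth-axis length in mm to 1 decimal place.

51926.6 mm

Specimen A: adjusted count: 19500 − 6 + 9 = 19503 annual layers.
A: Mean rate = 29548.1 mm / 19503 years ≈ 1.515 mm/year.
Length of B = 1.515 × 34275 = 51926.6 mm.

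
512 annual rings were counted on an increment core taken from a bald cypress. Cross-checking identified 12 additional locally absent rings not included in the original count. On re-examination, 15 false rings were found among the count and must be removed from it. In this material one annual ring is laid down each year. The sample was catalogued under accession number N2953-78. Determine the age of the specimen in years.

509 years

Correcting the raw count gives 512 − 15 + 12 = 509 true annual rings.
At one annual ring per year, that is 509 years.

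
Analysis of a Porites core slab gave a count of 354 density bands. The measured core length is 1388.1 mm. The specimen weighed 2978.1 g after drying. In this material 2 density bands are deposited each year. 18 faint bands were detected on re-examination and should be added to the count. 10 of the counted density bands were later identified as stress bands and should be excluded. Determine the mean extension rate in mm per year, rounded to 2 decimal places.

Correcting the raw count gives 354 − 10 + 18 = 362 true density bands.
With 2 density bands per year, 362 / 2 = 181 years.
Mean rate = 1388.1 mm / 181 years ≈ 7.67 mm per year.

7.67 mm per year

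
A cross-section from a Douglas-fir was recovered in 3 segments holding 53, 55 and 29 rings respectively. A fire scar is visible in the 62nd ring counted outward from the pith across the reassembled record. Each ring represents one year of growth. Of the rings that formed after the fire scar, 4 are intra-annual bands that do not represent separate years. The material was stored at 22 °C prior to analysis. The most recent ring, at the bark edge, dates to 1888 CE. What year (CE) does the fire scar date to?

1817 CE

Total rings = 53 + 55 + 29 = 137.
137 − 62 = 75 rings lie beyond the fire scar toward the bark edge.
Removing the 4 false rings leaves 75 − 4 = 71 true rings beyond the fire scar.
The ring at the bark edge is 1888 CE, so the fire scar dates to 1888 − 71 = 1817 CE.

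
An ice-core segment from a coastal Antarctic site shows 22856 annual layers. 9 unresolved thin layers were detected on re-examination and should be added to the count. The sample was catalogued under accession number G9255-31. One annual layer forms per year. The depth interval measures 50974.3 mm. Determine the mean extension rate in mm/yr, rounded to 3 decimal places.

After corrections the count is 22856 + 9 = 22865 annual layers.
Mean rate = 50974.3 mm / 22865 years ≈ 2.229 mm/yr.

2.229 mm/yr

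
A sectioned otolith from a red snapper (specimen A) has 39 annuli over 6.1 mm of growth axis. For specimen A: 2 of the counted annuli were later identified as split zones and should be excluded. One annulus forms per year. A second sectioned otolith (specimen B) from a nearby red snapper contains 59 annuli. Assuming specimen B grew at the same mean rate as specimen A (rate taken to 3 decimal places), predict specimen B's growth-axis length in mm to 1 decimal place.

9.7 mm

Specimen A: adjusted count: 39 − 2 = 37 annuli.
A: Mean rate = 6.1 mm / 37 years ≈ 0.165 mm/year.
Length of B = 0.165 × 59 = 9.7 mm.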